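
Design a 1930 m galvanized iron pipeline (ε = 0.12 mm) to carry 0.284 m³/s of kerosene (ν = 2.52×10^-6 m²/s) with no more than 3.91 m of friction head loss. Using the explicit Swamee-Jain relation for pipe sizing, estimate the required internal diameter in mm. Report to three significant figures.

Swamee-Jain (Type III): D = 0.66·[ε^1.25·(LQ²/(gh_f))^4.75 + ν·Q^9.4·(L/(gh_f))^5.2]^0.04
LQ²/(gh_f) = 4.058; L/(gh_f) = 50.32
Term 1 = ε^1.25·(…)^4.75 = 0.00974; Term 2 = ν·Q^9.4·(…)^5.2 = 0.0129
D = 0.66·(0.00974 + 0.0129)^0.04 = 0.5672 m = 567 mm
Check: V = 1.12 m/s, Re = 2.53×10^5, f = 0.01672, h_f = 3.66 m ≈ 3.91 m ✓

D ≈ 567 mm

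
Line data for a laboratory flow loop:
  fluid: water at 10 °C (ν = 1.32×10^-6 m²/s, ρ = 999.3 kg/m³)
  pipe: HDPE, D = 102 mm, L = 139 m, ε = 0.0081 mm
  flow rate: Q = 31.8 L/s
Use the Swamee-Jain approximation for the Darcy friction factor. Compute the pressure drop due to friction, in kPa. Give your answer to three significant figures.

Δp ≈ 157 kPa

V = 4Q/(πD²) = 4·0.0318/(π·0.102²) = 3.892 m/s
Re = VD/ν = 3.892·0.102/1.32×10^-6 = 3.01×10^5 → turbulent
ε/D = 0.0081/102 = 7.94×10^-5
Swamee-Jain: f = 0.01523
h_f = f(L/D)V²/(2g) = 0.01523·(139/0.102)·3.892²/(2·9.81) = 16.02 m
Δp = ρg·h_f = 999.3·9.81·16.02 = 157.1 kPa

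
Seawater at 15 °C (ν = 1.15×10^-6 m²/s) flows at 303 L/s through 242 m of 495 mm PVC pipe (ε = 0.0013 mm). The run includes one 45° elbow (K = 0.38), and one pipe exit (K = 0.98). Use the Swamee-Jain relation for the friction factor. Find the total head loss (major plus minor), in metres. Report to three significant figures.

V = 4Q/(πD²) = 1.574 m/s; V²/2g = 0.1264 m
Re = 6.78×10^5, ε/D = 2.63×10^-6 → f = 0.01246 (Swamee-Jain)
Major: h_f = f(L/D)·V²/2g = 0.01246·488.9·0.1264 = 0.7696 m
Minor: ΣK = 1.36; h_m = ΣK·V²/2g = 0.1718 m
Total H_L = 0.7696 + 0.1718 = 0.9414 m

H_L ≈ 0.941 m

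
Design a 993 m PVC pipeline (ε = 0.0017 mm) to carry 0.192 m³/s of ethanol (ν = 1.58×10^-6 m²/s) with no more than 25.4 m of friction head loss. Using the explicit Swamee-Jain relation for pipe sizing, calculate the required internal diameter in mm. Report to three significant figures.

D ≈ 277 mm

Swamee-Jain (Type III): D = 0.66·[ε^1.25·(LQ²/(gh_f))^4.75 + ν·Q^9.4·(L/(gh_f))^5.2]^0.04
LQ²/(gh_f) = 0.1469; L/(gh_f) = 3.985
Term 1 = ε^1.25·(…)^4.75 = 6.78×10^-12; Term 2 = ν·Q^9.4·(…)^5.2 = 3.84×10^-10
D = 0.66·(6.78×10^-12 + 3.84×10^-10)^0.04 = 0.2775 m = 277 mm
Check: V = 3.18 m/s, Re = 5.58×10^5, f = 0.01295, h_f = 23.8 m ≈ 25.4 m ✓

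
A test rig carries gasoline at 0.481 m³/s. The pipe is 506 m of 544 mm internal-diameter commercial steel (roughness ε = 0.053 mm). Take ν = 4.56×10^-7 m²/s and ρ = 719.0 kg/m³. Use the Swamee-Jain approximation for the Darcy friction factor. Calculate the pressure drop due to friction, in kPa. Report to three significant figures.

V = 4Q/(πD²) = 4·0.481/(π·0.544²) = 2.069 m/s
Re = VD/ν = 2.069·0.544/4.56×10^-7 = 2.47×10^6 → turbulent
ε/D = 0.053/544 = 9.74×10^-5
Swamee-Jain: f = 0.01269
h_f = f(L/D)V²/(2g) = 0.01269·(506/0.544)·2.069²/(2·9.81) = 2.577 m
Δp = ρg·h_f = 719.0·9.81·2.577 = 18.18 kPa

Δp ≈ 18.2 kPa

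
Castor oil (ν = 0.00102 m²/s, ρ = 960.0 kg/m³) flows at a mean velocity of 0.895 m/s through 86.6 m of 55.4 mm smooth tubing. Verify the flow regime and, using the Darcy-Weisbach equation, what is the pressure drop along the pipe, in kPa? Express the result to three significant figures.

Δp ≈ 791 kPa

Re = VD/ν = 0.895·0.05540/0.00102 = 48.6 → laminar (Re < 2300)
f = 64/Re = 1.317
h_f = f(L/D)V²/(2g) = 1.317·(86.6/0.05540)·0.895²/(2·9.81) = 84.02 m
Δp = ρg·h_f = 960.0·9.81·84.02 = 791.3 kPa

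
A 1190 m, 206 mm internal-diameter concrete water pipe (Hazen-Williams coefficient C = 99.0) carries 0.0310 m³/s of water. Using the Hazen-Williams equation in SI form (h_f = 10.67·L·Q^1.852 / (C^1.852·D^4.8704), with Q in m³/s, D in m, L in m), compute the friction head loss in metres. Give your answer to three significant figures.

h_f ≈ 9.03 m

h_f = 10.67·1190·0.0310^1.852 / (99.0^1.852·0.206^4.8704) = 9.027 m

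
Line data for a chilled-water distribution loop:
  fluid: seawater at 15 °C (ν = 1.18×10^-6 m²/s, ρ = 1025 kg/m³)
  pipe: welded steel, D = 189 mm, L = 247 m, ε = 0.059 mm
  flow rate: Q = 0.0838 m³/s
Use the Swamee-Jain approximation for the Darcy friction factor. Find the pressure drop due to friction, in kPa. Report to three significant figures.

Δp ≈ 98.7 kPa

V = 4Q/(πD²) = 4·0.0838/(π·0.189²) = 2.987 m/s
Re = VD/ν = 2.987·0.189/1.18×10^-6 = 4.78×10^5 → turbulent
ε/D = 0.059/189 = 3.12×10^-4
Swamee-Jain: f = 0.01652
h_f = f(L/D)V²/(2g) = 0.01652·(247/0.189)·2.987²/(2·9.81) = 9.817 m
Δp = ρg·h_f = 1025·9.81·9.817 = 98.71 kPa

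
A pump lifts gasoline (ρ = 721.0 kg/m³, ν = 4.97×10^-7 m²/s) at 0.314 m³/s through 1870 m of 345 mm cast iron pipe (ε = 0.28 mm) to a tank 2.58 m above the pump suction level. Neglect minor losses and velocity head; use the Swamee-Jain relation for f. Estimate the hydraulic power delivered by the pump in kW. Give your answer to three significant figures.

P_hyd ≈ 136 kW

V = 4Q/(πD²) = 3.359 m/s; Re = 2.33×10^6; ε/D = 8.12×10^-4; f = 0.01889
h_f = f(L/D)V²/2g = 58.87 m
Total head H = z + h_f = 2.58 + 58.87 = 61.45 m
P_hyd = ρgQH = 721.0·9.81·0.314·61.45 = 136.5 kW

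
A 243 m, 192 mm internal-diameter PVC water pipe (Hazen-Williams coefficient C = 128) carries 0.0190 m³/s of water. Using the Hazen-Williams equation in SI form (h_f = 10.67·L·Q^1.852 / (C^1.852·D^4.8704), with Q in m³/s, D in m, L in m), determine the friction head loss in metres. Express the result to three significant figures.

h_f = 10.67·243·0.0190^1.852 / (128^1.852·0.192^4.8704) = 0.6517 m

h_f ≈ 0.652 m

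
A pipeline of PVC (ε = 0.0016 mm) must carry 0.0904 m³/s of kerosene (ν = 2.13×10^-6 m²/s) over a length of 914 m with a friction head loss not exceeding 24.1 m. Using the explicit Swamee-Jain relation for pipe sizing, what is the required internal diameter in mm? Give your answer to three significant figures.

Swamee-Jain (Type III): D = 0.66·[ε^1.25·(LQ²/(gh_f))^4.75 + ν·Q^9.4·(L/(gh_f))^5.2]^0.04
LQ²/(gh_f) = 0.03159; L/(gh_f) = 3.866
Term 1 = ε^1.25·(…)^4.75 = 4.25×10^-15; Term 2 = ν·Q^9.4·(…)^5.2 = 3.72×10^-13
D = 0.66·(4.25×10^-15 + 3.72×10^-13)^0.04 = 0.2102 m = 210 mm
Check: V = 2.61 m/s, Re = 2.57×10^5, f = 0.01488, h_f = 22.4 m ≈ 24.1 m ✓

D ≈ 210 mm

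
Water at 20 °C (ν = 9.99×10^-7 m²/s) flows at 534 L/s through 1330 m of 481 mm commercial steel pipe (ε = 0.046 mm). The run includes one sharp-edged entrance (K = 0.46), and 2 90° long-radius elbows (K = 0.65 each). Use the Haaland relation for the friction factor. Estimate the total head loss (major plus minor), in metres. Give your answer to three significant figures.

H_L ≈ 16.5 m

V = 4Q/(πD²) = 2.939 m/s; V²/2g = 0.4402 m
Re = 1.41×10^6, ε/D = 9.56×10^-5 → f = 0.01292 (Haaland)
Major: h_f = f(L/D)·V²/2g = 0.01292·2765·0.4402 = 15.73 m
Minor: ΣK = 1.76; h_m = ΣK·V²/2g = 0.7747 m
Total H_L = 15.73 + 0.7747 = 16.50 m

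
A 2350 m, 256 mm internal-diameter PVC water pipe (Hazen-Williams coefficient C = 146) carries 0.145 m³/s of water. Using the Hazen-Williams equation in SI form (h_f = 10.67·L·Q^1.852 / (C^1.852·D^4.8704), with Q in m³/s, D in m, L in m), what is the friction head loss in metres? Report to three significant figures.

h_f ≈ 52.5 m

h_f = 10.67·2350·0.145^1.852 / (146^1.852·0.256^4.8704) = 52.46 m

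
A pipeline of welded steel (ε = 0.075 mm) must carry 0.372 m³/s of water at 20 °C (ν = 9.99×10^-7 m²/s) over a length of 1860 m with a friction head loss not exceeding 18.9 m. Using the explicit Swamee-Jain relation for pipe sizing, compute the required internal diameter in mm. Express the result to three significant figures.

Swamee-Jain (Type III): D = 0.66·[ε^1.25·(LQ²/(gh_f))^4.75 + ν·Q^9.4·(L/(gh_f))^5.2]^0.04
LQ²/(gh_f) = 1.388; L/(gh_f) = 10.03
Term 1 = ε^1.25·(…)^4.75 = 3.32×10^-5; Term 2 = ν·Q^9.4·(…)^5.2 = 1.48×10^-5
D = 0.66·(3.32×10^-5 + 1.48×10^-5)^0.04 = 0.4434 m = 443 mm
Check: V = 2.41 m/s, Re = 1.07×10^6, f = 0.01436, h_f = 17.8 m ≈ 18.9 m ✓

D ≈ 443 mm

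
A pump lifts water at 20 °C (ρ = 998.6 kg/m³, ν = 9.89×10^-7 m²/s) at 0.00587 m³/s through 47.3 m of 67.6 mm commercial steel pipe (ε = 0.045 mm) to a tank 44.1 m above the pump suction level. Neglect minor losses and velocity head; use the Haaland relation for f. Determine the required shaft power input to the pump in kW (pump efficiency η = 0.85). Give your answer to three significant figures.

P_shaft ≈ 3.12 kW

V = 4Q/(πD²) = 1.636 m/s; Re = 1.12×10^5; ε/D = 6.66×10^-4; f = 0.02049
h_f = f(L/D)V²/2g = 1.954 m
Total head H = z + h_f = 44.1 + 1.954 = 46.05 m
P_hyd = ρgQH = 998.6·9.81·0.00587·46.05 = 2.648 kW
P_shaft = P_hyd/η = 2.648/0.85 = 3.116 kW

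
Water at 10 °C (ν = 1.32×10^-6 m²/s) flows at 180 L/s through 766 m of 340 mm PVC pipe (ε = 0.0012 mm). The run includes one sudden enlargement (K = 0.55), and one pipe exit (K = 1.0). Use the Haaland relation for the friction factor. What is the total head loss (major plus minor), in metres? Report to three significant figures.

H_L ≈ 6.20 m

V = 4Q/(πD²) = 1.983 m/s; V²/2g = 0.2003 m
Re = 5.11×10^5, ε/D = 3.53×10^-6 → f = 0.01305 (Haaland)
Major: h_f = f(L/D)·V²/2g = 0.01305·2253·0.2003 = 5.891 m
Minor: ΣK = 1.55; h_m = ΣK·V²/2g = 0.3105 m
Total H_L = 5.891 + 0.3105 = 6.202 m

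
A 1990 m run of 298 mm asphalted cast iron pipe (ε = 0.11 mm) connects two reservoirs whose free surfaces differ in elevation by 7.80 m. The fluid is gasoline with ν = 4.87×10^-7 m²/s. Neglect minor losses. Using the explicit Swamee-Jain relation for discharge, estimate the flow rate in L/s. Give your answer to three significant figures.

Q ≈ 82.3 L/s

Swamee-Jain (Type II): Q = -0.965·√(gD⁵h_f/L)·ln[ε/(3.7D) + √(3.17ν²L/(gD³h_f))]
√(gD⁵h_f/L) = √(9.81·0.298⁵·7.80/1990) = 0.009506
ε/(3.7D) = 9.98×10^-5; √(3.17ν²L/(gD³h_f)) = 2.72×10^-5
Q = -0.965·0.009506·ln(1.269×10^-4) = 0.08230 m³/s
Check: V = 1.18 m/s, Re = 7.22×10^5, f = 0.01657, h_f = 7.85 m ≈ 7.80 m ✓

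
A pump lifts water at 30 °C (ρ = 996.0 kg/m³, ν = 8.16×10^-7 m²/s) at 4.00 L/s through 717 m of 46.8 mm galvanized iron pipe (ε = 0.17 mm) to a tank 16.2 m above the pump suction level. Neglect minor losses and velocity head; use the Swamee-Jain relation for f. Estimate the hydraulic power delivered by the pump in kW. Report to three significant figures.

V = 4Q/(πD²) = 2.325 m/s; Re = 1.33×10^5; ε/D = 0.00363; f = 0.02873
h_f = f(L/D)V²/2g = 121.3 m
Total head H = z + h_f = 16.2 + 121.3 = 137.5 m
P_hyd = ρgQH = 996.0·9.81·0.00400·137.5 = 5.373 kW

P_hyd ≈ 5.37 kW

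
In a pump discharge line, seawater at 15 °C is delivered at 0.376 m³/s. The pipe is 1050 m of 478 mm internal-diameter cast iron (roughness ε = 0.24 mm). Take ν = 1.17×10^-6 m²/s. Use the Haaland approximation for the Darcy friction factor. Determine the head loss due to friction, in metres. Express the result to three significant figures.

V = 4Q/(πD²) = 4·0.376/(π·0.478²) = 2.095 m/s
Re = VD/ν = 2.095·0.478/1.17×10^-6 = 8.56×10^5 → turbulent
ε/D = 0.24/478 = 5.02×10^-4
Haaland: f = 0.01726
h_f = f(L/D)V²/(2g) = 0.01726·(1050/0.478)·2.095²/(2·9.81) = 8.482 m

h_f ≈ 8.48 m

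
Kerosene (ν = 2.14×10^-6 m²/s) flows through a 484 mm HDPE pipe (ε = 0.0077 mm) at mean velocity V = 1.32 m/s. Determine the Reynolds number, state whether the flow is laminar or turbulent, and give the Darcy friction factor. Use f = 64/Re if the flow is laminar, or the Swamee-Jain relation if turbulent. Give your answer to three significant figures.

Re = VD/ν = 1.320·0.484/2.14×10^-6 = 2.99×10^5
Re > 4000 → turbulent; ε/D = 1.59×10^-5
Swamee-Jain: f = 0.01457

Re ≈ 2.99×10^5; turbulent; f ≈ 0.0146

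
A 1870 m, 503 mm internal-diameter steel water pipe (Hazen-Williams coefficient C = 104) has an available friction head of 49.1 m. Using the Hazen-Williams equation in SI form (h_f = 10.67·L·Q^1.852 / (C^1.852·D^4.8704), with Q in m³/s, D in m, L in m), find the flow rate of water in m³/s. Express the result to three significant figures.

Rearranging: Q = [h_f·C^1.852·D^4.8704 / (10.67·L)]^(1/1.852)
Q = [49.1·104^1.852·0.503^4.8704 / (10.67·1870)]^0.540 = 0.6661 m³/s

Q ≈ 0.666 m³/s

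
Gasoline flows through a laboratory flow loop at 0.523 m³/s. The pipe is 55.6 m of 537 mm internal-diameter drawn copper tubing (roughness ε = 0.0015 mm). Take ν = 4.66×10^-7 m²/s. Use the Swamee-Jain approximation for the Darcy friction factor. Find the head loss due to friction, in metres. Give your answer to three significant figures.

V = 4Q/(πD²) = 4·0.523/(π·0.537²) = 2.309 m/s
Re = VD/ν = 2.309·0.537/4.66×10^-7 = 2.66×10^6 → turbulent
ε/D = 0.0015/537 = 2.79×10^-6
Swamee-Jain: f = 0.01004
h_f = f(L/D)V²/(2g) = 0.01004·(55.6/0.537)·2.309²/(2·9.81) = 0.2825 m

h_f ≈ 0.282 m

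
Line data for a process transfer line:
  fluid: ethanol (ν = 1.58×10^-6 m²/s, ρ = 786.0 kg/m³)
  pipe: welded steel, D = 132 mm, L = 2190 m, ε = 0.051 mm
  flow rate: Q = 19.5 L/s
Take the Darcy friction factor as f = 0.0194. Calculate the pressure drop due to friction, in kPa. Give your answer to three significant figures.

Δp ≈ 257 kPa

V = 4Q/(πD²) = 4·0.0195/(π·0.132²) = 1.425 m/s
h_f = f(L/D)V²/(2g) = 0.01940·(2190/0.132)·1.425²/(2·9.81) = 33.31 m
Δp = ρg·h_f = 786.0·9.81·33.31 = 256.8 kPa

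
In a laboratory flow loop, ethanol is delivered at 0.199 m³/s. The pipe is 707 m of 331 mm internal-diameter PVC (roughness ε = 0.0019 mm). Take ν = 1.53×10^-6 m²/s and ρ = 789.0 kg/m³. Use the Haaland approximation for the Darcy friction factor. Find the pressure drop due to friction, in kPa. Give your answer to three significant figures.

V = 4Q/(πD²) = 4·0.199/(π·0.331²) = 2.313 m/s
Re = VD/ν = 2.313·0.331/1.53×10^-6 = 5.00×10^5 → turbulent
ε/D = 0.0019/331 = 5.74×10^-6
Haaland: f = 0.01312
h_f = f(L/D)V²/(2g) = 0.01312·(707/0.331)·2.313²/(2·9.81) = 7.642 m
Δp = ρg·h_f = 789.0·9.81·7.642 = 59.15 kPa

Δp ≈ 59.1 kPa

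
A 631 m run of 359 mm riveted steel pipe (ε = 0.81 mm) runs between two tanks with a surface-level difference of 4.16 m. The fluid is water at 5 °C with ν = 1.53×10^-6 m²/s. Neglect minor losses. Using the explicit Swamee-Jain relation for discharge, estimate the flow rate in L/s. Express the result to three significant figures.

Swamee-Jain (Type II): Q = -0.965·√(gD⁵h_f/L)·ln[ε/(3.7D) + √(3.17ν²L/(gD³h_f))]
√(gD⁵h_f/L) = √(9.81·0.359⁵·4.16/631) = 0.01964
ε/(3.7D) = 6.10×10^-4; √(3.17ν²L/(gD³h_f)) = 4.98×10^-5
Q = -0.965·0.01964·ln(6.596×10^-4) = 0.1388 m³/s
Check: V = 1.37 m/s, Re = 3.22×10^5, f = 0.02485, h_f = 4.19 m ≈ 4.16 m ✓

Q ≈ 139 L/s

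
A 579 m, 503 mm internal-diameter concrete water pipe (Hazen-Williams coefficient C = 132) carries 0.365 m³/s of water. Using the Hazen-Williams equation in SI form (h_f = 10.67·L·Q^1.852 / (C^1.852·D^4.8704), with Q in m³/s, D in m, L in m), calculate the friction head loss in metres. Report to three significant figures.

h_f ≈ 3.21 m

h_f = 10.67·579·0.365^1.852 / (132^1.852·0.503^4.8704) = 3.209 m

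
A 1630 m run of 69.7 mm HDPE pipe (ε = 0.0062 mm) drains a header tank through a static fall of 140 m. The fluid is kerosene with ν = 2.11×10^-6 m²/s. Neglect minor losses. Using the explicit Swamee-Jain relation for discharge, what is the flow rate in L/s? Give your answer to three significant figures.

Q ≈ 9.44 L/s

Swamee-Jain (Type II): Q = -0.965·√(gD⁵h_f/L)·ln[ε/(3.7D) + √(3.17ν²L/(gD³h_f))]
√(gD⁵h_f/L) = √(9.81·0.0697⁵·140/1630) = 0.001177
ε/(3.7D) = 2.40×10^-5; √(3.17ν²L/(gD³h_f)) = 2.22×10^-4
Q = -0.965·0.001177·ln(2.465×10^-4) = 0.009439 m³/s
Check: V = 2.47 m/s, Re = 8.17×10^4, f = 0.01911, h_f = 139 m ≈ 140 m ✓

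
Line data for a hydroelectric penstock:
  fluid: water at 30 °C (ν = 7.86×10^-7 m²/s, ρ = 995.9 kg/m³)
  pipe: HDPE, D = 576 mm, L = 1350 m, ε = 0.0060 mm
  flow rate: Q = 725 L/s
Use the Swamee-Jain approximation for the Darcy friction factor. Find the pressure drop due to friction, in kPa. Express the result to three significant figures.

V = 4Q/(πD²) = 4·0.725/(π·0.576²) = 2.782 m/s
Re = VD/ν = 2.782·0.576/7.86×10^-7 = 2.04×10^6 → turbulent
ε/D = 0.0060/576 = 1.04×10^-5
Swamee-Jain: f = 0.01072
h_f = f(L/D)V²/(2g) = 0.01072·(1350/0.576)·2.782²/(2·9.81) = 9.917 m
Δp = ρg·h_f = 995.9·9.81·9.917 = 96.89 kPa

Δp ≈ 96.9 kPa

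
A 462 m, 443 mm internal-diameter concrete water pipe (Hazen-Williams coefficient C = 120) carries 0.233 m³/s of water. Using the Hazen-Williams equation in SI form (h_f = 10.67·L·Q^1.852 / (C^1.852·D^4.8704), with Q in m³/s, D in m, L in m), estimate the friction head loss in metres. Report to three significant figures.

h_f = 10.67·462·0.233^1.852 / (120^1.852·0.443^4.8704) = 2.470 m

h_f ≈ 2.47 m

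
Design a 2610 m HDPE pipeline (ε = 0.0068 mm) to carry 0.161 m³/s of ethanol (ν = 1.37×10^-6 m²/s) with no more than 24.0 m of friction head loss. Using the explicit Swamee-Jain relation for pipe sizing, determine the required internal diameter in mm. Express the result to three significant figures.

Swamee-Jain (Type III): D = 0.66·[ε^1.25·(LQ²/(gh_f))^4.75 + ν·Q^9.4·(L/(gh_f))^5.2]^0.04
LQ²/(gh_f) = 0.2874; L/(gh_f) = 11.09
Term 1 = ε^1.25·(…)^4.75 = 9.29×10^-10; Term 2 = ν·Q^9.4·(…)^5.2 = 1.30×10^-8
D = 0.66·(9.29×10^-10 + 1.30×10^-8)^0.04 = 0.3201 m = 320 mm
Check: V = 2.00 m/s, Re = 4.67×10^5, f = 0.01357, h_f = 22.6 m ≈ 24.0 m ✓

D ≈ 320 mm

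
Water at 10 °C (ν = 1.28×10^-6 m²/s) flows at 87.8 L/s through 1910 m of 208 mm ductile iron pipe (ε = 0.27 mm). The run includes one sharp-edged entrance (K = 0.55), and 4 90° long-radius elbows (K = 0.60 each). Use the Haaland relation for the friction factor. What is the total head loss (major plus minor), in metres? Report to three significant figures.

H_L ≈ 68.2 m

V = 4Q/(πD²) = 2.584 m/s; V²/2g = 0.3403 m
Re = 4.20×10^5, ε/D = 0.00130 → f = 0.02150 (Haaland)
Major: h_f = f(L/D)·V²/2g = 0.02150·9183·0.3403 = 67.19 m
Minor: ΣK = 2.95; h_m = ΣK·V²/2g = 1.004 m
Total H_L = 67.19 + 1.004 = 68.19 m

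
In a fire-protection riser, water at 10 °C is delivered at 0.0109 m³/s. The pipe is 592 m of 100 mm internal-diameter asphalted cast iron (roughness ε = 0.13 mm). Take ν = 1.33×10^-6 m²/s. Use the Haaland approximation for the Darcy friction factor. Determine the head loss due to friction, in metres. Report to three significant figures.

h_f ≈ 13.3 m

V = 4Q/(πD²) = 4·0.0109/(π·0.100²) = 1.388 m/s
Re = VD/ν = 1.388·0.100/1.33×10^-6 = 1.04×10^5 → turbulent
ε/D = 0.13/100 = 0.00130
Haaland: f = 0.02288
h_f = f(L/D)V²/(2g) = 0.02288·(592/0.100)·1.388²/(2·9.81) = 13.30 m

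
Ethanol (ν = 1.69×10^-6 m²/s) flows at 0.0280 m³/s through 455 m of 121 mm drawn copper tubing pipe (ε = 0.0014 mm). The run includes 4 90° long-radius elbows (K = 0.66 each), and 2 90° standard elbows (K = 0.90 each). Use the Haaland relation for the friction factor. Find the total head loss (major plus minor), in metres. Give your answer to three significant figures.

H_L ≈ 19.5 m

V = 4Q/(πD²) = 2.435 m/s; V²/2g = 0.3022 m
Re = 1.74×10^5, ε/D = 1.16×10^-5 → f = 0.01598 (Haaland)
Major: h_f = f(L/D)·V²/2g = 0.01598·3760·0.3022 = 18.16 m
Minor: ΣK = 4.44; h_m = ΣK·V²/2g = 1.342 m
Total H_L = 18.16 + 1.342 = 19.51 m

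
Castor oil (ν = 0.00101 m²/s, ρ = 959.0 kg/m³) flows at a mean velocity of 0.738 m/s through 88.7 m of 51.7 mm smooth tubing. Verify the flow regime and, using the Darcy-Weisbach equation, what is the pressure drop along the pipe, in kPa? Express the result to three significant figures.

Δp ≈ 759 kPa

Re = VD/ν = 0.738·0.05170/0.00101 = 37.8 → laminar (Re < 2300)
f = 64/Re = 1.694
h_f = f(L/D)V²/(2g) = 1.694·(88.7/0.05170)·0.738²/(2·9.81) = 80.69 m
Δp = ρg·h_f = 959.0·9.81·80.69 = 759.1 kPa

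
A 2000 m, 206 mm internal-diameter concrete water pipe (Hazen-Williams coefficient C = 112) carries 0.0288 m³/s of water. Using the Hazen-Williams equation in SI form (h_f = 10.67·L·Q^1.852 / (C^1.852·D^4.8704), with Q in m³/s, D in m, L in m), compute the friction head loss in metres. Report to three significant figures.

h_f ≈ 10.5 m

h_f = 10.67·2000·0.0288^1.852 / (112^1.852·0.206^4.8704) = 10.53 m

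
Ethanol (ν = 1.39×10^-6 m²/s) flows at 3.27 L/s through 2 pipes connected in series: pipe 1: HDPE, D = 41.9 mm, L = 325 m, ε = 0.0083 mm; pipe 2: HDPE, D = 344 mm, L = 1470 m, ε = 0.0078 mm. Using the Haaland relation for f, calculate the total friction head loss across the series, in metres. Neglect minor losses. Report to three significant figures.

H ≈ 44.2 m

Pipe 1: V = 2.372 m/s, Re = 7.15×10^4, ε/D = 1.98×10^-4, f = 0.01988, h_1 = f(L/D)V²/2g = 44.19 m
Pipe 2: V = 0.03518 m/s, Re = 8710, ε/D = 2.27×10^-5, f = 0.03211, h_2 = f(L/D)V²/2g = 0.008658 m
Series → Q common, losses add: H = Σh = 44.20 m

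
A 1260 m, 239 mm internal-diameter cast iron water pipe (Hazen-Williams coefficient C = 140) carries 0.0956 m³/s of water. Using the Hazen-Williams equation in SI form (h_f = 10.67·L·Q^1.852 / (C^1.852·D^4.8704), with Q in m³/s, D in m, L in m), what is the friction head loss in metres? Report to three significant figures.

h_f = 10.67·1260·0.0956^1.852 / (140^1.852·0.239^4.8704) = 19.64 m

h_f ≈ 19.6 m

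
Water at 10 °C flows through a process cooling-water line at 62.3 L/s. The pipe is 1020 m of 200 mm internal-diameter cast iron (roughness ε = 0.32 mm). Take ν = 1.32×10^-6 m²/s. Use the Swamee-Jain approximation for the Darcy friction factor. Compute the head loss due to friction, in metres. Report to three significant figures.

V = 4Q/(πD²) = 4·0.0623/(π·0.200²) = 1.983 m/s
Re = VD/ν = 1.983·0.200/1.32×10^-6 = 3.00×10^5 → turbulent
ε/D = 0.32/200 = 0.00160
Swamee-Jain: f = 0.02294
h_f = f(L/D)V²/(2g) = 0.02294·(1020/0.200)·1.983²/(2·9.81) = 23.45 m

h_f ≈ 23.5 m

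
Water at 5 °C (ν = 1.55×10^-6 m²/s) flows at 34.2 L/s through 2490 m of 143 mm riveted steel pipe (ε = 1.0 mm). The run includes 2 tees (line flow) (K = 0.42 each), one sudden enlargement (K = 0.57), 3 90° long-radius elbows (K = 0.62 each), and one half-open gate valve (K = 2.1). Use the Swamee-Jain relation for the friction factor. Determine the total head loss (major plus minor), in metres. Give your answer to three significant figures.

H_L ≈ 139 m

V = 4Q/(πD²) = 2.129 m/s; V²/2g = 0.2311 m
Re = 1.96×10^5, ε/D = 0.00699 → f = 0.03426 (Swamee-Jain)
Major: h_f = f(L/D)·V²/2g = 0.03426·17413·0.2311 = 137.9 m
Minor: ΣK = 5.37; h_m = ΣK·V²/2g = 1.241 m
Total H_L = 137.9 + 1.241 = 139.1 m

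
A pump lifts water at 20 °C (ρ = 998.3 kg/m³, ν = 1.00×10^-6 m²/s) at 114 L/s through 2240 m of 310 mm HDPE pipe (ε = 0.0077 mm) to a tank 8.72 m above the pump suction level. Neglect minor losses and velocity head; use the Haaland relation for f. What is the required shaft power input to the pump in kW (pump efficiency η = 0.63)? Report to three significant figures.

P_shaft ≈ 35.6 kW

V = 4Q/(πD²) = 1.510 m/s; Re = 4.68×10^5; ε/D = 2.48×10^-5; f = 0.01350
h_f = f(L/D)V²/2g = 11.34 m
Total head H = z + h_f = 8.72 + 11.34 = 20.06 m
P_hyd = ρgQH = 998.3·9.81·0.114·20.06 = 22.40 kW
P_shaft = P_hyd/η = 22.40/0.63 = 35.55 kW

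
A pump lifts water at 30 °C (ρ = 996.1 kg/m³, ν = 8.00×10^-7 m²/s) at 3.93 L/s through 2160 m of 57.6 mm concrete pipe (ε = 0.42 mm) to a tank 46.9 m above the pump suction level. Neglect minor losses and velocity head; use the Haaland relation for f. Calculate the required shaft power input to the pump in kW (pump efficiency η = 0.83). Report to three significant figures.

P_shaft ≈ 9.18 kW

V = 4Q/(πD²) = 1.508 m/s; Re = 1.09×10^5; ε/D = 0.00729; f = 0.03485
h_f = f(L/D)V²/2g = 151.5 m
Total head H = z + h_f = 46.9 + 151.5 = 198.4 m
P_hyd = ρgQH = 996.1·9.81·0.00393·198.4 = 7.619 kW
P_shaft = P_hyd/η = 7.619/0.83 = 9.180 kW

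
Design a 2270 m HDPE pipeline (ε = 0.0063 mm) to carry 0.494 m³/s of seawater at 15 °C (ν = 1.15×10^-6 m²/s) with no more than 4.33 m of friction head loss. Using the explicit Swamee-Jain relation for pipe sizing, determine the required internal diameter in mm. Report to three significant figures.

Swamee-Jain (Type III): D = 0.66·[ε^1.25·(LQ²/(gh_f))^4.75 + ν·Q^9.4·(L/(gh_f))^5.2]^0.04
LQ²/(gh_f) = 13.04; L/(gh_f) = 53.44
Term 1 = ε^1.25·(…)^4.75 = 0.0627; Term 2 = ν·Q^9.4·(…)^5.2 = 1.47
D = 0.66·(0.0627 + 1.47)^0.04 = 0.6713 m = 671 mm
Check: V = 1.40 m/s, Re = 8.15×10^5, f = 0.01222, h_f = 4.10 m ≈ 4.33 m ✓

D ≈ 671 mm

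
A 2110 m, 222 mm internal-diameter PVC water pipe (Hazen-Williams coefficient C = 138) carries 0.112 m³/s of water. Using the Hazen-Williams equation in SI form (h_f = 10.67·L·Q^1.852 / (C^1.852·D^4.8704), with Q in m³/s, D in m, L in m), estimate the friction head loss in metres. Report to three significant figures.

h_f = 10.67·2110·0.112^1.852 / (138^1.852·0.222^4.8704) = 64.87 m

h_f ≈ 64.9 m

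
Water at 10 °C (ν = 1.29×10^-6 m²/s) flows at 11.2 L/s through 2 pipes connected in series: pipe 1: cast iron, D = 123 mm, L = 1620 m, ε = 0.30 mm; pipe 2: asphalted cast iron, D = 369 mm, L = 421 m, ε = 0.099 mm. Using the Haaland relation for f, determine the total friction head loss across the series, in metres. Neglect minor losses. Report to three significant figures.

Pipe 1: V = 0.9426 m/s, Re = 8.99×10^4, ε/D = 0.00244, f = 0.02623, h_1 = f(L/D)V²/2g = 15.64 m
Pipe 2: V = 0.1047 m/s, Re = 3.00×10^4, ε/D = 2.68×10^-4, f = 0.02392, h_2 = f(L/D)V²/2g = 0.01526 m
Series → Q common, losses add: H = Σh = 15.66 m

H ≈ 15.7 m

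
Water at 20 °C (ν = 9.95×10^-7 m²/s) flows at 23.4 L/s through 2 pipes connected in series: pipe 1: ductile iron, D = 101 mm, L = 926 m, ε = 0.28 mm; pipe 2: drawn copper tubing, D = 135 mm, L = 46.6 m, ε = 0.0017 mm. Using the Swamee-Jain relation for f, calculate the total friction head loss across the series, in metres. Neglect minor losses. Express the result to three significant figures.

Pipe 1: V = 2.921 m/s, Re = 2.96×10^5, ε/D = 0.00277, f = 0.02623, h_1 = f(L/D)V²/2g = 104.5 m
Pipe 2: V = 1.635 m/s, Re = 2.22×10^5, ε/D = 1.26×10^-5, f = 0.01535, h_2 = f(L/D)V²/2g = 0.7216 m
Series → Q common, losses add: H = Σh = 105.3 m

H ≈ 105 m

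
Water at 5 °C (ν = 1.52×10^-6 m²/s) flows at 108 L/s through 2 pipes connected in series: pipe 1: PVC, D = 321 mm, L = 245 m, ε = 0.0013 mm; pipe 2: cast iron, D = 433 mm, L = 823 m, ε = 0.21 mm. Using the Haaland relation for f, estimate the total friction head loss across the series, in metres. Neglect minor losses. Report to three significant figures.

Pipe 1: V = 1.335 m/s, Re = 2.82×10^5, ε/D = 4.05×10^-6, f = 0.01454, h_1 = f(L/D)V²/2g = 1.008 m
Pipe 2: V = 0.7334 m/s, Re = 2.09×10^5, ε/D = 4.85×10^-4, f = 0.01849, h_2 = f(L/D)V²/2g = 0.9634 m
Series → Q common, losses add: H = Σh = 1.971 m

H ≈ 1.97 m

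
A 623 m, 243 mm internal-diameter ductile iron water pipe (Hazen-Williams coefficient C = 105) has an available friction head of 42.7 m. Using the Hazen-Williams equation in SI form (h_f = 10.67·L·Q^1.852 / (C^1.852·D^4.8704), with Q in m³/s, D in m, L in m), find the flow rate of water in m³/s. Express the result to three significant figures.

Q ≈ 0.167 m³/s

Rearranging: Q = [h_f·C^1.852·D^4.8704 / (10.67·L)]^(1/1.852)
Q = [42.7·105^1.852·0.243^4.8704 / (10.67·623)]^0.540 = 0.1666 m³/s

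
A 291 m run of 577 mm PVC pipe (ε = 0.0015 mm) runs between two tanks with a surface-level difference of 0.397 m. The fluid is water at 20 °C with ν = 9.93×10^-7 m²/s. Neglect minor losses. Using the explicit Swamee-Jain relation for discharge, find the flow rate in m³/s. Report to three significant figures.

Swamee-Jain (Type II): Q = -0.965·√(gD⁵h_f/L)·ln[ε/(3.7D) + √(3.17ν²L/(gD³h_f))]
√(gD⁵h_f/L) = √(9.81·0.577⁵·0.397/291) = 0.02926
ε/(3.7D) = 7.03×10^-7; √(3.17ν²L/(gD³h_f)) = 3.49×10^-5
Q = -0.965·0.02926·ln(3.557×10^-5) = 0.2892 m³/s
Check: V = 1.11 m/s, Re = 6.43×10^5, f = 0.01257, h_f = 0.395 m ≈ 0.397 m ✓

Q ≈ 0.289 m³/s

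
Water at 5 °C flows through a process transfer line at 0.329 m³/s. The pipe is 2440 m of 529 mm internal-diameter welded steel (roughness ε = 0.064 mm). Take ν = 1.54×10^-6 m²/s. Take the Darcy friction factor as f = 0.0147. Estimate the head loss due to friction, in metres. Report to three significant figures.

h_f ≈ 7.74 m

V = 4Q/(πD²) = 4·0.329/(π·0.529²) = 1.497 m/s
h_f = f(L/D)V²/(2g) = 0.01470·(2440/0.529)·1.497²/(2·9.81) = 7.744 m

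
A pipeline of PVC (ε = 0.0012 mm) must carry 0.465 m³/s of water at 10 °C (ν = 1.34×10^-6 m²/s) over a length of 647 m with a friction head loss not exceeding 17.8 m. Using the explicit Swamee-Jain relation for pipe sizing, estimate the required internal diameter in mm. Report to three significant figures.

D ≈ 379 mm

Swamee-Jain (Type III): D = 0.66·[ε^1.25·(LQ²/(gh_f))^4.75 + ν·Q^9.4·(L/(gh_f))^5.2]^0.04
LQ²/(gh_f) = 0.8012; L/(gh_f) = 3.705
Term 1 = ε^1.25·(…)^4.75 = 1.39×10^-8; Term 2 = ν·Q^9.4·(…)^5.2 = 9.10×10^-7
D = 0.66·(1.39×10^-8 + 9.10×10^-7)^0.04 = 0.3786 m = 379 mm
Check: V = 4.13 m/s, Re = 1.17×10^6, f = 0.01140, h_f = 16.9 m ≈ 17.8 m ✓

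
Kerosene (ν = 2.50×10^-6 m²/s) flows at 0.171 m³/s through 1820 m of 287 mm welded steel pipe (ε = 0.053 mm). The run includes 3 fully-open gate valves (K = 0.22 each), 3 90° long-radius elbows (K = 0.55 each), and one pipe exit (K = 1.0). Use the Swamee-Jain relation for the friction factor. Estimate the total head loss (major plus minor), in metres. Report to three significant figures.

V = 4Q/(πD²) = 2.643 m/s; V²/2g = 0.3561 m
Re = 3.03×10^5, ε/D = 1.85×10^-4 → f = 0.01616 (Swamee-Jain)
Major: h_f = f(L/D)·V²/2g = 0.01616·6341·0.3561 = 36.50 m
Minor: ΣK = 3.31; h_m = ΣK·V²/2g = 1.179 m
Total H_L = 36.50 + 1.179 = 37.68 m

H_L ≈ 37.7 m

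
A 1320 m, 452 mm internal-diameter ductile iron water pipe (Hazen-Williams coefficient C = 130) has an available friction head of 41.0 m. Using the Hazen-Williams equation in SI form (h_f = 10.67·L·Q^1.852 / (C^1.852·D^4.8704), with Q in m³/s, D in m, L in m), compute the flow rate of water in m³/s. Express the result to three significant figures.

Q ≈ 0.688 m³/s

Rearranging: Q = [h_f·C^1.852·D^4.8704 / (10.67·L)]^(1/1.852)
Q = [41.0·130^1.852·0.452^4.8704 / (10.67·1320)]^0.540 = 0.6882 m³/s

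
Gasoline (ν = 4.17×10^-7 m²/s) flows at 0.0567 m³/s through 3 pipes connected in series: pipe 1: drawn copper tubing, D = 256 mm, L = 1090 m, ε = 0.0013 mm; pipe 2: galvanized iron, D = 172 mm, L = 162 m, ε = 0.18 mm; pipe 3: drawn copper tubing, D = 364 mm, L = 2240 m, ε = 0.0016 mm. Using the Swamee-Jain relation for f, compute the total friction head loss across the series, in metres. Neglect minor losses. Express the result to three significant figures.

Pipe 1: V = 1.102 m/s, Re = 6.76×10^5, ε/D = 5.08×10^-6, f = 0.01251, h_1 = f(L/D)V²/2g = 3.295 m
Pipe 2: V = 2.440 m/s, Re = 1.01×10^6, ε/D = 0.00105, f = 0.02024, h_2 = f(L/D)V²/2g = 5.785 m
Pipe 3: V = 0.5449 m/s, Re = 4.76×10^5, ε/D = 4.40×10^-6, f = 0.01328, h_3 = f(L/D)V²/2g = 1.236 m
Series → Q common, losses add: H = Σh = 10.32 m

H ≈ 10.3 m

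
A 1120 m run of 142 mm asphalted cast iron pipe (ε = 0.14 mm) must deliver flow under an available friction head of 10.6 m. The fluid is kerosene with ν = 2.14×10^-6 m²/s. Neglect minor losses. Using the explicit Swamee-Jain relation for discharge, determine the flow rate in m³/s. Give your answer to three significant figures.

Swamee-Jain (Type II): Q = -0.965·√(gD⁵h_f/L)·ln[ε/(3.7D) + √(3.17ν²L/(gD³h_f))]
√(gD⁵h_f/L) = √(9.81·0.142⁵·10.6/1120) = 0.002315
ε/(3.7D) = 2.66×10^-4; √(3.17ν²L/(gD³h_f)) = 2.34×10^-4
Q = -0.965·0.002315·ln(5.001×10^-4) = 0.01698 m³/s
Check: V = 1.07 m/s, Re = 7.12×10^4, f = 0.02310, h_f = 10.7 m ≈ 10.6 m ✓

Q ≈ 0.0170 m³/s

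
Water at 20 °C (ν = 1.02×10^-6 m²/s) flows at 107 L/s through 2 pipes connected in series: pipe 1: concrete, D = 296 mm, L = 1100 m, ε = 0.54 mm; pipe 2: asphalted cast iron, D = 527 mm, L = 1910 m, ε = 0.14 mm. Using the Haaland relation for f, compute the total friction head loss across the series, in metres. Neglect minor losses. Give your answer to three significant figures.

Pipe 1: V = 1.555 m/s, Re = 4.51×10^5, ε/D = 0.00182, f = 0.02328, h_1 = f(L/D)V²/2g = 10.66 m
Pipe 2: V = 0.4905 m/s, Re = 2.53×10^5, ε/D = 2.66×10^-4, f = 0.01684, h_2 = f(L/D)V²/2g = 0.7486 m
Series → Q common, losses add: H = Σh = 11.41 m

H ≈ 11.4 m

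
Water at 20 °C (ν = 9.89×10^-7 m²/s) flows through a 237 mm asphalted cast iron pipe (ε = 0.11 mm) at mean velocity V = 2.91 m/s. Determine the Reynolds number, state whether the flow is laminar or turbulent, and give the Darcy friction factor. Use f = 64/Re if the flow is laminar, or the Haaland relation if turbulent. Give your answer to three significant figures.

Re ≈ 6.97×10^5; turbulent; f ≈ 0.0171

Re = VD/ν = 2.910·0.237/9.89×10^-7 = 6.97×10^5
Re > 4000 → turbulent; ε/D = 4.64×10^-4
Haaland: f = 0.01711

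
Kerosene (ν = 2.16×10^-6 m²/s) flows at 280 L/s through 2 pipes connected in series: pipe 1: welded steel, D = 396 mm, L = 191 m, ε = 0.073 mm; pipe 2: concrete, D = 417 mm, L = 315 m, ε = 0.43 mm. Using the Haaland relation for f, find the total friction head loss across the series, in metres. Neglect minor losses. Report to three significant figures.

Pipe 1: V = 2.273 m/s, Re = 4.17×10^5, ε/D = 1.84×10^-4, f = 0.01540, h_1 = f(L/D)V²/2g = 1.956 m
Pipe 2: V = 2.050 m/s, Re = 3.96×10^5, ε/D = 0.00103, f = 0.02046, h_2 = f(L/D)V²/2g = 3.311 m
Series → Q common, losses add: H = Σh = 5.268 m

H ≈ 5.27 m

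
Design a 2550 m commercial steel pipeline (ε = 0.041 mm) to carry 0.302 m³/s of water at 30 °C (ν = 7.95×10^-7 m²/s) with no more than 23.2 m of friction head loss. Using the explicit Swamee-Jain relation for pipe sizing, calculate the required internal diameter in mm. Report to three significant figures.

D ≈ 410 mm

Swamee-Jain (Type III): D = 0.66·[ε^1.25·(LQ²/(gh_f))^4.75 + ν·Q^9.4·(L/(gh_f))^5.2]^0.04
LQ²/(gh_f) = 1.022; L/(gh_f) = 11.20
Term 1 = ε^1.25·(…)^4.75 = 3.64×10^-6; Term 2 = ν·Q^9.4·(…)^5.2 = 2.95×10^-6
D = 0.66·(3.64×10^-6 + 2.95×10^-6)^0.04 = 0.4095 m = 410 mm
Check: V = 2.29 m/s, Re = 1.18×10^6, f = 0.01333, h_f = 22.2 m ≈ 23.2 m ✓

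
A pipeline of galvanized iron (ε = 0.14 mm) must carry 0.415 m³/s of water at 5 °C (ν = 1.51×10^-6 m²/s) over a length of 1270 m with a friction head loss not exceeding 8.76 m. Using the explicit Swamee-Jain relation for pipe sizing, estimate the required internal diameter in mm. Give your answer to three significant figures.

D ≈ 512 mm

Swamee-Jain (Type III): D = 0.66·[ε^1.25·(LQ²/(gh_f))^4.75 + ν·Q^9.4·(L/(gh_f))^5.2]^0.04
LQ²/(gh_f) = 2.545; L/(gh_f) = 14.78
Term 1 = ε^1.25·(…)^4.75 = 0.00129; Term 2 = ν·Q^9.4·(…)^5.2 = 4.68×10^-4
D = 0.66·(0.00129 + 4.68×10^-4)^0.04 = 0.5121 m = 512 mm
Check: V = 2.02 m/s, Re = 6.83×10^5, f = 0.01583, h_f = 8.12 m ≈ 8.76 m ✓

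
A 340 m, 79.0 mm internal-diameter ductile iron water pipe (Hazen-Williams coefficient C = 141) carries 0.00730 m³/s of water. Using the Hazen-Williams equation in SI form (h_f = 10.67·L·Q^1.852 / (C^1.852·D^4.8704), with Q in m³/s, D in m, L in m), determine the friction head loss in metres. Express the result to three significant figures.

h_f = 10.67·340·0.00730^1.852 / (141^1.852·0.0790^4.8704) = 9.799 m

h_f ≈ 9.80 m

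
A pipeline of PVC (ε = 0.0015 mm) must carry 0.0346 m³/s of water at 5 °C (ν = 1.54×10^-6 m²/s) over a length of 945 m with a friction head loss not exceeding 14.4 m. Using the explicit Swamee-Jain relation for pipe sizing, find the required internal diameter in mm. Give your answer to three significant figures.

D ≈ 162 mm

Swamee-Jain (Type III): D = 0.66·[ε^1.25·(LQ²/(gh_f))^4.75 + ν·Q^9.4·(L/(gh_f))^5.2]^0.04
LQ²/(gh_f) = 0.008009; L/(gh_f) = 6.690
Term 1 = ε^1.25·(…)^4.75 = 5.78×10^-18; Term 2 = ν·Q^9.4·(…)^5.2 = 5.58×10^-16
D = 0.66·(5.78×10^-18 + 5.58×10^-16)^0.04 = 0.1620 m = 162 mm
Check: V = 1.68 m/s, Re = 1.77×10^5, f = 0.01600, h_f = 13.4 m ≈ 14.4 m ✓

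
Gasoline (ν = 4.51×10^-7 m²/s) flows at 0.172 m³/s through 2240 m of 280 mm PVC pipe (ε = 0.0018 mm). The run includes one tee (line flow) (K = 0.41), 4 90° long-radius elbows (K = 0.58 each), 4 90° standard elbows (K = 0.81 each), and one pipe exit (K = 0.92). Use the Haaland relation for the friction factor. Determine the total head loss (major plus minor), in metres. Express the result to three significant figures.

V = 4Q/(πD²) = 2.793 m/s; V²/2g = 0.3977 m
Re = 1.73×10^6, ε/D = 6.43×10^-6 → f = 0.01075 (Haaland)
Major: h_f = f(L/D)·V²/2g = 0.01075·8000·0.3977 = 34.20 m
Minor: ΣK = 6.89; h_m = ΣK·V²/2g = 2.740 m
Total H_L = 34.20 + 2.740 = 36.94 m

H_L ≈ 36.9 m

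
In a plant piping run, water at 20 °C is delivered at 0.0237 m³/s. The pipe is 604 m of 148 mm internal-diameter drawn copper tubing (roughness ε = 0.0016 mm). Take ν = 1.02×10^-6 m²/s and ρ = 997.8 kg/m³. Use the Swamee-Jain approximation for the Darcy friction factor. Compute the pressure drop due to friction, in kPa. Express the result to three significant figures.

Δp ≈ 60.4 kPa

V = 4Q/(πD²) = 4·0.0237/(π·0.148²) = 1.378 m/s
Re = VD/ν = 1.378·0.148/1.02×10^-6 = 2.00×10^5 → turbulent
ε/D = 0.0016/148 = 1.08×10^-5
Swamee-Jain: f = 0.01563
h_f = f(L/D)V²/(2g) = 0.01563·(604/0.148)·1.378²/(2·9.81) = 6.172 m
Δp = ρg·h_f = 997.8·9.81·6.172 = 60.41 kPa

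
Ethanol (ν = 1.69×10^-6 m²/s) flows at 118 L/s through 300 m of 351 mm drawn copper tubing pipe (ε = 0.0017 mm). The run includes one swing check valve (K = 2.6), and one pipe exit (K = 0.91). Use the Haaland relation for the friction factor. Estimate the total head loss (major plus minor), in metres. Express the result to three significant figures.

H_L ≈ 1.23 m

V = 4Q/(πD²) = 1.219 m/s; V²/2g = 0.07580 m
Re = 2.53×10^5, ε/D = 4.84×10^-6 → f = 0.01484 (Haaland)
Major: h_f = f(L/D)·V²/2g = 0.01484·854.7·0.07580 = 0.9616 m
Minor: ΣK = 3.51; h_m = ΣK·V²/2g = 0.2661 m
Total H_L = 0.9616 + 0.2661 = 1.228 m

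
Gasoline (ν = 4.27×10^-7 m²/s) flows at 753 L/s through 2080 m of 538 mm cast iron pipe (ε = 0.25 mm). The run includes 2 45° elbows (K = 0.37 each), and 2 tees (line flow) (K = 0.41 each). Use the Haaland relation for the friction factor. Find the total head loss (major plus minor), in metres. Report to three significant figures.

H_L ≈ 36.7 m

V = 4Q/(πD²) = 3.312 m/s; V²/2g = 0.5592 m
Re = 4.17×10^6, ε/D = 4.65×10^-4 → f = 0.01658 (Haaland)
Major: h_f = f(L/D)·V²/2g = 0.01658·3866·0.5592 = 35.84 m
Minor: ΣK = 1.56; h_m = ΣK·V²/2g = 0.8724 m
Total H_L = 35.84 + 0.8724 = 36.71 m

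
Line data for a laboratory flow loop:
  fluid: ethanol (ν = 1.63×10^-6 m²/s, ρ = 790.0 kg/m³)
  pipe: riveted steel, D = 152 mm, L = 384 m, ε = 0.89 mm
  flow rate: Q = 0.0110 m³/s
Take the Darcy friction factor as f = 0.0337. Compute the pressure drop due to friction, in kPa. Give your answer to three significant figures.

Δp ≈ 12.4 kPa

V = 4Q/(πD²) = 4·0.0110/(π·0.152²) = 0.6062 m/s
h_f = f(L/D)V²/(2g) = 0.03370·(384/0.152)·0.6062²/(2·9.81) = 1.595 m
Δp = ρg·h_f = 790.0·9.81·1.595 = 12.36 kPa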